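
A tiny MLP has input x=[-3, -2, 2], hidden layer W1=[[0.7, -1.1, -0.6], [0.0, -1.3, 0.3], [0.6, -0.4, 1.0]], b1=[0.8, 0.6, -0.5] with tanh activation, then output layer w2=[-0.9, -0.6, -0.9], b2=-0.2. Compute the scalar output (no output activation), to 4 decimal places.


z1[0] = (0.7)·(-3) + (-1.1)·(-2) + (-0.6)·(2) + 0.8 = -0.3
z1[1] = (0.0)·(-3) + (-1.3)·(-2) + (0.3)·(2) + 0.6 = 3.8
z1[2] = (0.6)·(-3) + (-0.4)·(-2) + (1.0)·(2) - 0.5 = 0.5
h = tanh(z1) = [-0.2913, 0.999, 0.4621]
output = (-0.9)·(-0.2913) + (-0.6)·(0.999) + (-0.9)·(0.4621) - 0.2 = -0.9531

-0.9531


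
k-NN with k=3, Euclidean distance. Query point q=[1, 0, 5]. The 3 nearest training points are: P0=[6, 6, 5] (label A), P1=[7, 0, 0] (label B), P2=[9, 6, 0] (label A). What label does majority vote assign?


d(q,P0) = 7.8102  (label A)
d(q,P1) = 7.8102  (label B)
d(q,P2) = 11.1803  (label A)
Votes: A=2, B=1
Majority → A

A


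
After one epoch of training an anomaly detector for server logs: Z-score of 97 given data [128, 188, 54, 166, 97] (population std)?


μ = 126.6, σ = 47.8982
z = (97 - 126.6)/47.8982 = -0.618

-0.618


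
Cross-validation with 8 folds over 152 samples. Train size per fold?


Fold size = 152/8 = 19
Training per fold = 152 - 19 = 133

133


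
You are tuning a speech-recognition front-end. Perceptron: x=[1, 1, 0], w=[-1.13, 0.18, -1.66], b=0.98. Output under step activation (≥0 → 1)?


z = (1)·(-1.13) + (1)·(0.18) + (0)·(-1.66) + 0.98
  = 0.03
step(z) = 1 (z≥0)

1


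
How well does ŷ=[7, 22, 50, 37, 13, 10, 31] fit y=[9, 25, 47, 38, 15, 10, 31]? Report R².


ȳ = 25
SS_res = Σ(y-ŷ)² = 27
SS_tot = Σ(y-ȳ)² = 1270
R² = 1 - SS_res/SS_tot = 1 - 0.0213 = 0.9787

0.9787


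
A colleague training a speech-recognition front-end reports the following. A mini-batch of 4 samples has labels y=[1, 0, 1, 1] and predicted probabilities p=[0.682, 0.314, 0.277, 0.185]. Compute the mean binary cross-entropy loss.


L[0] = -ln(0.682) = 0.3827
L[1] = -ln(1-0.314) = -ln(0.686) = 0.3769
L[2] = -ln(0.277) = 1.2837
L[3] = -ln(0.185) = 1.6874
mean = (0.3827 + 0.3769 + 1.2837 + 1.6874)/4 = 0.9327

0.9327


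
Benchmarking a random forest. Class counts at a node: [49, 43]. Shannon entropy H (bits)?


Probabilities: [49/92, 43/92] ≈ [0.5326, 0.4674]
H = -((49/92)·log₂(49/92) + (43/92)·log₂(43/92))
  = 0.9969 bits

0.9969 bits


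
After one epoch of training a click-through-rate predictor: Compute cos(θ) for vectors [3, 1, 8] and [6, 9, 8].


A·B = 3·6 + 1·9 + 8·8 = 91
‖A‖ = √74 = 8.6023, ‖B‖ = √181 = 13.4536
cos = 91/(√74·√181) = 91/√13394 = 0.7863

0.7863


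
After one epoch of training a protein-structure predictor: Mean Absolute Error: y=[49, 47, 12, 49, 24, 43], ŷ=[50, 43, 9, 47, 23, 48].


Absolute errors: |49-50|=1, |47-43|=4, |12-9|=3, |49-47|=2, |24-23|=1, |43-48|=5
Sum = 16
MAE = 16/6 = 8/3

8/3


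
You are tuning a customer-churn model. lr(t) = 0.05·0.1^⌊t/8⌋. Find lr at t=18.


n_drops = ⌊18/8⌋ = 2
lr = 0.05·0.1^2 = 0.05·0.01 = 0.0005

0.0005


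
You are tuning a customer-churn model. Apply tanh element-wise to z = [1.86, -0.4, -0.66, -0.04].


tanh(1.86) = 0.9527
tanh(-0.4) = -0.3799
tanh(-0.66) = -0.5784
tanh(-0.04) = -0.04
result = [0.9527, -0.3799, -0.5784, -0.04]

[0.9527, -0.3799, -0.5784, -0.04]


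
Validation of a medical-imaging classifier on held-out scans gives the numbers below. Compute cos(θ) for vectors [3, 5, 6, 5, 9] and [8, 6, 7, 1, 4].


A·B = 3·8 + 5·6 + 6·7 + 5·1 + 9·4 = 137
‖A‖ = √176 = 13.2665, ‖B‖ = √166 = 12.8841
cos = 137/(√176·√166) = 137/√29216 = 0.8015

0.8015


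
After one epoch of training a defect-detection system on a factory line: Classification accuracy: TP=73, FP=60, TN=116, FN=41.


Accuracy = (TP+TN)/(TP+TN+FP+FN)
= (73+116)/(290)
= 189/290 = 65.17%

65.17%


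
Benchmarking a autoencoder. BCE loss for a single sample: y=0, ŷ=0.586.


BCE = -[y·ln(p) + (1-y)·ln(1-p)]
= -0 - 1·ln(1-0.586)
= -ln(0.414) = 0.8819

0.8819


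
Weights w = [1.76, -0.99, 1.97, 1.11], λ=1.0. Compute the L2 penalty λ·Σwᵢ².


‖w‖₂² = (1.76)² + (-0.99)² + (1.97)² + (1.11)²
     = 3.0976 + 0.9801 + 3.8809 + 1.2321
     = 9.1907
λ·‖w‖₂² = 1.0·9.1907 = 9.1907

9.1907


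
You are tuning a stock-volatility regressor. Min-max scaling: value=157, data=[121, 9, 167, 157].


min=9, max=167
(157-9)/(167-9) = 148/158 = 0.9367

0.9367


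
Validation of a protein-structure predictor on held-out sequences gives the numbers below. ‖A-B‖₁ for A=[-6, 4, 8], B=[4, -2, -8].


d = |-6-4| + |4+ 2| + |8+ 8|
  = 10 + 6 + 16
  = 32

32


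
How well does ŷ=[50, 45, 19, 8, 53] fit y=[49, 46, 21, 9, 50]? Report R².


ȳ = 35
SS_res = Σ(y-ŷ)² = 16
SS_tot = Σ(y-ȳ)² = 1414
R² = 1 - SS_res/SS_tot = 1 - 0.0113 = 0.9887

0.9887


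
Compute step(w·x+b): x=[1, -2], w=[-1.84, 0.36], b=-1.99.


z = (1)·(-1.84) + (-2)·(0.36) - 1.99
  = -4.55
step(z) = 0 (z<0)

0


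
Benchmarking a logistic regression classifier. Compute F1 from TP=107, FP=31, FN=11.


Precision = 107/138 = 0.7754
Recall = 107/118 = 0.9068
F1 = 2·P·R/(P+R) = 2·TP/(2·TP+FP+FN) = 214/(214+31+11) = 214/256 = 0.8359

0.8359


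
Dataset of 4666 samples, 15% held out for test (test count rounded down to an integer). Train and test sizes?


Test = ⌊4666·15/100⌋ = 699
Train = 4666 - 699 = 3967

Train: 3967, Test: 699


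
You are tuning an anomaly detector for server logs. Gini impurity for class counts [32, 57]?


Probabilities: [32/89, 57/89] ≈ [0.3596, 0.6404]
Σpᵢ² = (1024 + 3249)/89² = 4273/7921
Gini = 1 - Σpᵢ² = 1 - 4273/7921 = 0.4605

0.4605


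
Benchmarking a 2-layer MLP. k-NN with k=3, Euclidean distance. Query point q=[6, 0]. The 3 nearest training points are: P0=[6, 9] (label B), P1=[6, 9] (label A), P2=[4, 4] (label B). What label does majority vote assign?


d(q,P0) = 9.0  (label B)
d(q,P1) = 9.0  (label A)
d(q,P2) = 4.4721  (label B)
Votes: A=1, B=2
Majority → B

B


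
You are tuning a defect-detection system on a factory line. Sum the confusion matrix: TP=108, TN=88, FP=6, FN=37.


Total = TP + TN + FP + FN
= 108 + 88 + 6 + 37
= 239
(Predicted positive: 114, predicted negative: 125)

239


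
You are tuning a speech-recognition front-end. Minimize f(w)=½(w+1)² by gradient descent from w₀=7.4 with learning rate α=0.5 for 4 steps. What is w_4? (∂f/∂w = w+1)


step 1: grad = 7.4+1 = 8.4; w = 7.4 - 0.5·(8.4) = 3.2
step 2: grad = 3.2+1 = 4.2; w = 3.2 - 0.5·(4.2) = 1.1
step 3: grad = 1.1+1 = 2.1; w = 1.1 - 0.5·(2.1) = 0.05
step 4: grad = 0.05+1 = 1.05; w = 0.05 - 0.5·(1.05) = -0.475

-0.475


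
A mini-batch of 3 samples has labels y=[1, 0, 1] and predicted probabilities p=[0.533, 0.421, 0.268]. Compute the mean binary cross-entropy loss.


L[0] = -ln(0.533) = 0.6292
L[1] = -ln(1-0.421) = -ln(0.579) = 0.5465
L[2] = -ln(0.268) = 1.3168
mean = (0.6292 + 0.5465 + 1.3168)/3 = 0.8308

0.8308


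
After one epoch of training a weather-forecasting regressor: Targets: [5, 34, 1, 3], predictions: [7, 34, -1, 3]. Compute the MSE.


Squared errors: (5-7)²=4, (34-34)²=0, (1+ 1)²=4, (3-3)²=0
Sum = 8
MSE = 8/4 = 2

2


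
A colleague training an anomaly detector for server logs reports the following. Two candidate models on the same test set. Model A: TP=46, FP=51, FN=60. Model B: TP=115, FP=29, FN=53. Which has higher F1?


Model A: P=46/97=0.4742, R=46/106=0.434, F1=2PR/(P+R)=2TP/(2TP+FP+FN)=92/203=0.4532
Model B: P=115/144=0.7986, R=115/168=0.6845, F1=2PR/(P+R)=2TP/(2TP+FP+FN)=230/312=0.7372
0.4532 < 0.7372 → Model B

Model B


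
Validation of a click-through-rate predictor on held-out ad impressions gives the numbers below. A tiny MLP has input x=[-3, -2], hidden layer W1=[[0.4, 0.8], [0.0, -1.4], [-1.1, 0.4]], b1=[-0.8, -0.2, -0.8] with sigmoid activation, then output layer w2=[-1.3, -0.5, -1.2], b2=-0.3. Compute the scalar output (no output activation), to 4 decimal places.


z1[0] = (0.4)·(-3) + (0.8)·(-2) - 0.8 = -3.6
z1[1] = (0.0)·(-3) + (-1.4)·(-2) - 0.2 = 2.6
z1[2] = (-1.1)·(-3) + (0.4)·(-2) - 0.8 = 1.7
h = sigmoid(z1) = [0.0266, 0.9309, 0.8455]
output = (-1.3)·(0.0266) + (-0.5)·(0.9309) + (-1.2)·(0.8455) - 0.3 = -1.8146

-1.8146


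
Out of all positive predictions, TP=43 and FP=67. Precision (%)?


Precision = TP/(TP+FP)
= 43/(43+67)
= 43/110 = 39.09%

39.09%


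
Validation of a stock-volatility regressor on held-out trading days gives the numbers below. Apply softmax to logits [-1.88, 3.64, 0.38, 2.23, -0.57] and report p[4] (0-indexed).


Exponentials: e^-1.88=0.1526, e^3.64=38.0918, e^0.38=1.4623, e^2.23=9.2999, e^-0.57=0.5655
Sum = 49.5721
Softmax = [0.0031, 0.7684, 0.0295, 0.1876, 0.0114]
p[4] = 0.5655/49.5721 = 0.0114

0.0114


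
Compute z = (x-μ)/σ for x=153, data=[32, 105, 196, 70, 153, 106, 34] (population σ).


μ = 99.4286, σ = 56.0149
z = (153 - 99.4286)/56.0149 = 0.9564

0.9564


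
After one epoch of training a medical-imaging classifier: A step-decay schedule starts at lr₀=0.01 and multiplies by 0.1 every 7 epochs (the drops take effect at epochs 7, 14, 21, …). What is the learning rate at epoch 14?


n_drops = ⌊14/7⌋ = 2
lr = 0.01·0.1^2 = 0.01·0.01 = 0.0001

0.0001


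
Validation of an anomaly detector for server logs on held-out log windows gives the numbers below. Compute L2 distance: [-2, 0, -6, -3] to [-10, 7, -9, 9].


d = √((-2+ 10)² + (0-7)² + (-6+ 9)² + (-3-9)²)
  = √(64 + 49 + 9 + 144)
  = √266 = 16.3095

16.3095


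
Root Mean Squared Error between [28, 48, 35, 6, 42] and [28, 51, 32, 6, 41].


MSE = 19/5 = 3.8
RMSE = √(19/5) = 1.9494

1.9494


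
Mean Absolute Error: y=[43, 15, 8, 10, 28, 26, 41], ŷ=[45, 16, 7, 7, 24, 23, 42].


Absolute errors: |43-45|=2, |15-16|=1, |8-7|=1, |10-7|=3, |28-24|=4, |26-23|=3, |41-42|=1
Sum = 15
MAE = 15/7 = 15/7

15/7


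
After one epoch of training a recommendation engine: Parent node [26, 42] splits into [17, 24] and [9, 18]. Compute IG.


Parent = [26, 42], H_parent = 0.9597
H_left = 0.9789 (n=41), H_right = 0.9183 (n=27)
H_children = (41/68)·0.9789 + (27/68)·0.9183 = 0.9548
IG = 0.9597 - 0.9548 = 0.0049

0.0049


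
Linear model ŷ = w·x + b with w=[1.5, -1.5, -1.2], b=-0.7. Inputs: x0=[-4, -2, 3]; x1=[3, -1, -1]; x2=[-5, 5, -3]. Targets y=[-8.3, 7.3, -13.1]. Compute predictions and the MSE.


ŷ0 = (1.5)·(-4) + (-1.5)·(-2) + (-1.2)·(3) - 0.7 = -7.3
ŷ1 = (1.5)·(3) + (-1.5)·(-1) + (-1.2)·(-1) - 0.7 = 6.5
ŷ2 = (1.5)·(-5) + (-1.5)·(5) + (-1.2)·(-3) - 0.7 = -12.1
errors² = [1.0, 0.64, 1.0]
MSE = 2.6400/3 = 0.88

0.88


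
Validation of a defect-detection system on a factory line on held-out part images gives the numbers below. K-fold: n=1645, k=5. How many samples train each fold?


Fold size = 1645/5 = 329
Training per fold = 1645 - 329 = 1316

1316


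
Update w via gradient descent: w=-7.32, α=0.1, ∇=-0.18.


w_new = w - α·∇
= -7.32 - 0.1·-0.18
= -7.32 + 0.018
= -7.302

-7.302


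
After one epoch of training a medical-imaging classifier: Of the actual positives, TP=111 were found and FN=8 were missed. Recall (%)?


Recall = TP/(TP+FN)
= 111/(111+8)
= 111/119 = 93.28%

93.28%


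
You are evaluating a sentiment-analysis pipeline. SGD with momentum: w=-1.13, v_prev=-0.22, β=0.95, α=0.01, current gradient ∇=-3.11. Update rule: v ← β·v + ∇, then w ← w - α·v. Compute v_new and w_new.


v_new = 0.95·-0.22 - 3.11 = -0.209 - 3.11 = -3.319
w_new = -1.13 - 0.01·-3.319 = -1.13 + 0.03319 = -1.09681

v_new=-3.319, w_new=-1.09681


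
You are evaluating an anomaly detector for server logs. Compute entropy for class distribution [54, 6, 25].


Probabilities: [54/85, 6/85, 25/85] ≈ [0.6353, 0.0706, 0.2941]
H = -((54/85)·log₂(54/85) + (6/85)·log₂(6/85) + (25/85)·log₂(25/85))
  = 1.205 bits

1.205 bits


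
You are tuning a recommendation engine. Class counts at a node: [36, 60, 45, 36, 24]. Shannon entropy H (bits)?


Probabilities: [36/201, 60/201, 45/201, 36/201, 24/201] ≈ [0.1791, 0.2985, 0.2239, 0.1791, 0.1194]
H = -((36/201)·log₂(36/201) + (60/201)·log₂(60/201) + (45/201)·log₂(45/201) + (36/201)·log₂(36/201) + (24/201)·log₂(24/201))
  = 2.2589 bits

2.2589 bits


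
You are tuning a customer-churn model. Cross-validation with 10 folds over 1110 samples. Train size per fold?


Fold size = 1110/10 = 111
Training per fold = 1110 - 111 = 999

999


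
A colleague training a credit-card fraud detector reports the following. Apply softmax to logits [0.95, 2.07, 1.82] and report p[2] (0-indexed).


Exponentials: e^0.95=2.5857, e^2.07=7.9248, e^1.82=6.1719
Sum = 16.6824
Softmax = [0.155, 0.475, 0.37]
p[2] = 6.1719/16.6824 = 0.37

0.37


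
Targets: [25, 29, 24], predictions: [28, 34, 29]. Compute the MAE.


Absolute errors: |25-28|=3, |29-34|=5, |24-29|=5
Sum = 13
MAE = 13/3 = 13/3

13/3


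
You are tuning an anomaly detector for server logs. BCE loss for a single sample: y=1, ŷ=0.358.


BCE = -[y·ln(p) + (1-y)·ln(1-p)]
= -1·ln(0.358) - 0
= -ln(0.358) = 1.0272

1.0272


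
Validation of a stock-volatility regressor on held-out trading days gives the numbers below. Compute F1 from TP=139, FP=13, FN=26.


Precision = 139/152 = 0.9145
Recall = 139/165 = 0.8424
F1 = 2·P·R/(P+R) = 2·TP/(2·TP+FP+FN) = 278/(278+13+26) = 278/317 = 0.877

0.877


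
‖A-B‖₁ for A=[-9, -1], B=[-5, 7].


d = |-9+ 5| + |-1-7|
  = 4 + 8
  = 12

12


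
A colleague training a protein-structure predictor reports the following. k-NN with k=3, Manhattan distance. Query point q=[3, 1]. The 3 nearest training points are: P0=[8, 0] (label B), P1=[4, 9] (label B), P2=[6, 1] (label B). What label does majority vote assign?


d(q,P0) = 6  (label B)
d(q,P1) = 9  (label B)
d(q,P2) = 3  (label B)
Votes: A=0, B=3
Majority → B

B


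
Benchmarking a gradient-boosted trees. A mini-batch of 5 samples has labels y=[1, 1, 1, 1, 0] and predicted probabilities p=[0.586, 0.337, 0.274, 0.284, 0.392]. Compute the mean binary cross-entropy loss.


L[0] = -ln(0.586) = 0.5344
L[1] = -ln(0.337) = 1.0877
L[2] = -ln(0.274) = 1.2946
L[3] = -ln(0.284) = 1.2588
L[4] = -ln(1-0.392) = -ln(0.608) = 0.4976
mean = (0.5344 + 1.0877 + 1.2946 + 1.2588 + 0.4976)/5 = 0.9346

0.9346


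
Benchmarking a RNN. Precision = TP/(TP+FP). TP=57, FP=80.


Precision = TP/(TP+FP)
= 57/(57+80)
= 57/137 = 41.61%

41.61%


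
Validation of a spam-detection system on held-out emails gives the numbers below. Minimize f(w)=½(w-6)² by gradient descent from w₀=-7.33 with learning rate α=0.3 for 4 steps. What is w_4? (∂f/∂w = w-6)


step 1: grad = -7.33-6 = -13.33; w = -7.33 - 0.3·(-13.33) = -3.331
step 2: grad = -3.331-6 = -9.331; w = -3.331 - 0.3·(-9.331) = -0.5317
step 3: grad = -0.5317-6 = -6.5317; w = -0.5317 - 0.3·(-6.5317) = 1.42781
step 4: grad = 1.42781-6 = -4.57219; w = 1.42781 - 0.3·(-4.57219) = 2.799467

2.799467


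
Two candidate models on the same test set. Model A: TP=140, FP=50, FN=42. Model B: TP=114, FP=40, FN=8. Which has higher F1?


Model A: P=140/190=0.7368, R=140/182=0.7692, F1=2PR/(P+R)=2TP/(2TP+FP+FN)=280/372=0.7527
Model B: P=114/154=0.7403, R=114/122=0.9344, F1=2PR/(P+R)=2TP/(2TP+FP+FN)=228/276=0.8261
0.7527 < 0.8261 → Model B

Model B


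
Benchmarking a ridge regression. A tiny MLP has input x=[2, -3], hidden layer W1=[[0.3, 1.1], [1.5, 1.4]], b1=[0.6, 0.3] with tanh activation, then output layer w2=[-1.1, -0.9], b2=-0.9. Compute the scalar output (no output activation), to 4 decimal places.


z1[0] = (0.3)·(2) + (1.1)·(-3) + 0.6 = -2.1
z1[1] = (1.5)·(2) + (1.4)·(-3) + 0.3 = -0.9
h = tanh(z1) = [-0.9705, -0.7163]
output = (-1.1)·(-0.9705) + (-0.9)·(-0.7163) - 0.9 = 0.8122

0.8122


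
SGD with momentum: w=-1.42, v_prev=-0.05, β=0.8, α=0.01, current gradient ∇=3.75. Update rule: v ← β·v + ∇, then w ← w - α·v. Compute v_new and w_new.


v_new = 0.8·-0.05 + 3.75 = -0.04 + 3.75 = 3.71
w_new = -1.42 - 0.01·3.71 = -1.42 - 0.0371 = -1.4571

v_new=3.71, w_new=-1.4571


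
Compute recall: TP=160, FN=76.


Recall = TP/(TP+FN)
= 160/(160+76)
= 160/236 = 67.8%

67.8%


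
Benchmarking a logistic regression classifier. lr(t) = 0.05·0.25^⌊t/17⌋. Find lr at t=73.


n_drops = ⌊73/17⌋ = 4
lr = 0.05·0.25^4 = 0.05·0.00390625 = 0.0001953125

0.0001953125


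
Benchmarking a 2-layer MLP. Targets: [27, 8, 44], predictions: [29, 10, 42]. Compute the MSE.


Squared errors: (27-29)²=4, (8-10)²=4, (44-42)²=4
Sum = 12
MSE = 12/3 = 4

4


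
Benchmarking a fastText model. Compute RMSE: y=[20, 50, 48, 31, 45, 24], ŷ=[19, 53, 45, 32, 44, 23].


MSE = 22/6 = 3.6667
RMSE = √(22/6) = 1.9149

1.9149


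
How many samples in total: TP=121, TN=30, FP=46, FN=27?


Total = TP + TN + FP + FN
= 121 + 30 + 46 + 27
= 224
(Predicted positive: 167, predicted negative: 57)

224


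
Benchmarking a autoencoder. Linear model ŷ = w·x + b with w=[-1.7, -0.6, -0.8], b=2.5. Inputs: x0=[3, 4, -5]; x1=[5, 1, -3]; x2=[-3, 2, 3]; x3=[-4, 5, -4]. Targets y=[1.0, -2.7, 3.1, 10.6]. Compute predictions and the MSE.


ŷ0 = (-1.7)·(3) + (-0.6)·(4) + (-0.8)·(-5) + 2.5 = -1.0
ŷ1 = (-1.7)·(5) + (-0.6)·(1) + (-0.8)·(-3) + 2.5 = -4.2
ŷ2 = (-1.7)·(-3) + (-0.6)·(2) + (-0.8)·(3) + 2.5 = 4.0
ŷ3 = (-1.7)·(-4) + (-0.6)·(5) + (-0.8)·(-4) + 2.5 = 9.5
errors² = [4.0, 2.25, 0.81, 1.21]
MSE = 8.2700/4 = 2.0675

2.0675


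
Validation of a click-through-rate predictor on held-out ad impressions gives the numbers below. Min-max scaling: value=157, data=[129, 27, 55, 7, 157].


min=7, max=157
(157-7)/(157-7) = 150/150 = 1.0

1.0


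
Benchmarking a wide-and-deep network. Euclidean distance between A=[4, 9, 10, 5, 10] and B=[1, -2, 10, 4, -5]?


d = √((4-1)² + (9+ 2)² + (10-10)² + (5-4)² + (10+ 5)²)
  = √(9 + 121 + 0 + 1 + 225)
  = √356 = 18.868

18.868


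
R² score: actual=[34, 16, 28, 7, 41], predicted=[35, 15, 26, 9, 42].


ȳ = 25.2
SS_res = Σ(y-ŷ)² = 11
SS_tot = Σ(y-ȳ)² = 750.8
R² = 1 - SS_res/SS_tot = 1 - 0.0147 = 0.9853

0.9853


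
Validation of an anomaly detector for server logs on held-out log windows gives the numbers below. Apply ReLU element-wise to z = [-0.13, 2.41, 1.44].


ReLU(-0.13) = max(0, -0.13) = 0.0
ReLU(2.41) = max(0, 2.41) = 2.41
ReLU(1.44) = max(0, 1.44) = 1.44
result = [0.0, 2.41, 1.44]

[0.0, 2.41, 1.44]


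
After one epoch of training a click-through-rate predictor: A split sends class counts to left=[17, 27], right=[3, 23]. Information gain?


Parent = [20, 50], H_parent = 0.8631
H_left = 0.9624 (n=44), H_right = 0.5159 (n=26)
H_children = (44/70)·0.9624 + (26/70)·0.5159 = 0.7966
IG = 0.8631 - 0.7966 = 0.0665

0.0665


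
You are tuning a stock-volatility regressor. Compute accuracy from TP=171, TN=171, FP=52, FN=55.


Accuracy = (TP+TN)/(TP+TN+FP+FN)
= (171+171)/(449)
= 342/449 = 76.17%

76.17%


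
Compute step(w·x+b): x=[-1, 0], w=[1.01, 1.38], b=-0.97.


z = (-1)·(1.01) + (0)·(1.38) - 0.97
  = -1.98
step(z) = 0 (z<0)

0


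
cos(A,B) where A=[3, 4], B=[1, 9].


A·B = 3·1 + 4·9 = 39
‖A‖ = √25 = 5, ‖B‖ = √82 = 9.0554
cos = 39/(√25·√82) = 39/√2050 = 0.8614

0.8614


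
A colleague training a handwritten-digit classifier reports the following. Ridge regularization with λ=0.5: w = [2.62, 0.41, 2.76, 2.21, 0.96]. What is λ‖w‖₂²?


‖w‖₂² = (2.62)² + (0.41)² + (2.76)² + (2.21)² + (0.96)²
     = 6.8644 + 0.1681 + 7.6176 + 4.8841 + 0.9216
     = 20.4558
λ·‖w‖₂² = 0.5·20.4558 = 10.2279

10.2279


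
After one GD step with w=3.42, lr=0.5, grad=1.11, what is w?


w_new = w - α·∇
= 3.42 - 0.5·1.11
= 3.42 - 0.555
= 2.865

2.865


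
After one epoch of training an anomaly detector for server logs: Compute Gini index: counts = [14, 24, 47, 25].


Probabilities: [14/110, 24/110, 47/110, 25/110] ≈ [0.1273, 0.2182, 0.4273, 0.2273]
Σpᵢ² = (196 + 576 + 2209 + 625)/110² = 3606/12100
Gini = 1 - Σpᵢ² = 1 - 3606/12100 = 0.702

0.702


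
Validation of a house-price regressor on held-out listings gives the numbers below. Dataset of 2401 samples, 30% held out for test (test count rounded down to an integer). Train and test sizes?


Test = ⌊2401·30/100⌋ = 720
Train = 2401 - 720 = 1681

Train: 1681, Test: 720


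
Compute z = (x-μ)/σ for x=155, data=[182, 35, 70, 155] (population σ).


μ = 110.5, σ = 60.0687
z = (155 - 110.5)/60.0687 = 0.7408

0.7408


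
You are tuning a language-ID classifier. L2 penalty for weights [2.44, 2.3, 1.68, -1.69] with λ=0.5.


‖w‖₂² = (2.44)² + (2.3)² + (1.68)² + (-1.69)²
     = 5.9536 + 5.29 + 2.8224 + 2.8561
     = 16.9221
λ·‖w‖₂² = 0.5·16.9221 = 8.46105

8.46105


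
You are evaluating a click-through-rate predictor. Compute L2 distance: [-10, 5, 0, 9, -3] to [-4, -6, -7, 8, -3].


d = √((-10+ 4)² + (5+ 6)² + (0+ 7)² + (9-8)² + (-3+ 3)²)
  = √(36 + 121 + 49 + 1 + 0)
  = √207 = 14.3875

14.3875


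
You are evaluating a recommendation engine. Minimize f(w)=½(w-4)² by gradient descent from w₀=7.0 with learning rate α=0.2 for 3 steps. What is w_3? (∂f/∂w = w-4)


step 1: grad = 7-4 = 3; w = 7 - 0.2·(3) = 6.4
step 2: grad = 6.4-4 = 2.4; w = 6.4 - 0.2·(2.4) = 5.92
step 3: grad = 5.92-4 = 1.92; w = 5.92 - 0.2·(1.92) = 5.536

5.536


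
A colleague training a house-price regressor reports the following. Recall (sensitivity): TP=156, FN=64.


Recall = TP/(TP+FN)
= 156/(156+64)
= 156/220 = 70.91%

70.91%


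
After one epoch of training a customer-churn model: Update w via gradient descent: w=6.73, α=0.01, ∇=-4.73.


w_new = w - α·∇
= 6.73 - 0.01·-4.73
= 6.73 + 0.0473
= 6.7773

6.7773


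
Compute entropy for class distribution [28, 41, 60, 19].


Probabilities: [28/148, 41/148, 60/148, 19/148] ≈ [0.1892, 0.277, 0.4054, 0.1284]
H = -((28/148)·log₂(28/148) + (41/148)·log₂(41/148) + (60/148)·log₂(60/148) + (19/148)·log₂(19/148))
  = 1.8757 bits

1.8757 bits


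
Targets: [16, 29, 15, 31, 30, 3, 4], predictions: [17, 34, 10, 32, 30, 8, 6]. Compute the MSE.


Squared errors: (16-17)²=1, (29-34)²=25, (15-10)²=25, (31-32)²=1, (30-30)²=0, (3-8)²=25, (4-6)²=4
Sum = 81
MSE = 81/7 = 81/7

81/7


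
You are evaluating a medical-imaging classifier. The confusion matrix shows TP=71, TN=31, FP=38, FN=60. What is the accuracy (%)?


Accuracy = (TP+TN)/(TP+TN+FP+FN)
= (71+31)/(200)
= 102/200 = 51.0%

51.0%


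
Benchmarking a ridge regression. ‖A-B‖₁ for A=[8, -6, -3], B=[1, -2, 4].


d = |8-1| + |-6+ 2| + |-3-4|
  = 7 + 4 + 7
  = 18

18


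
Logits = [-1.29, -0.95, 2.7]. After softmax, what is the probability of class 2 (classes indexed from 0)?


Exponentials: e^-1.29=0.2753, e^-0.95=0.3867, e^2.7=14.8797
Sum = 15.5417
Softmax = [0.0177, 0.0249, 0.9574]
p[2] = 14.8797/15.5417 = 0.9574

0.9574


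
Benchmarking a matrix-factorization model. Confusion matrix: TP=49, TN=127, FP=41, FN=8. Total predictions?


Total = TP + TN + FP + FN
= 49 + 127 + 41 + 8
= 225
(Predicted positive: 90, predicted negative: 135)

225


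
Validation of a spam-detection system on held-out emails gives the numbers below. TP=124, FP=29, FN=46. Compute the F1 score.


Precision = 124/153 = 0.8105
Recall = 124/170 = 0.7294
F1 = 2·P·R/(P+R) = 2·TP/(2·TP+FP+FN) = 248/(248+29+46) = 248/323 = 0.7678

0.7678


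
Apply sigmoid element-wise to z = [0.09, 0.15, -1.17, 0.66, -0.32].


σ(0.09) = 1/(1+e^-0.09) = 0.5225
σ(0.15) = 1/(1+e^-0.15) = 0.5374
σ(-1.17) = 1/(1+e^1.17) = 0.2369
σ(0.66) = 1/(1+e^-0.66) = 0.6593
σ(-0.32) = 1/(1+e^0.32) = 0.4207
result = [0.5225, 0.5374, 0.2369, 0.6593, 0.4207]

[0.5225, 0.5374, 0.2369, 0.6593, 0.4207]


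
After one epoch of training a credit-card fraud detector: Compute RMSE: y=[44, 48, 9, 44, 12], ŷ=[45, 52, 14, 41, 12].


MSE = 51/5 = 10.2
RMSE = √(51/5) = 3.1937

3.1937


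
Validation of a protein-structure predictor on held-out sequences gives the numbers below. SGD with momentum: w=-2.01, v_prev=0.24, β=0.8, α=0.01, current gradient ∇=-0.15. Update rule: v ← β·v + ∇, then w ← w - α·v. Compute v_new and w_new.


v_new = 0.8·0.24 - 0.15 = 0.192 - 0.15 = 0.042
w_new = -2.01 - 0.01·0.042 = -2.01 - 0.00042 = -2.01042

v_new=0.042, w_new=-2.01042


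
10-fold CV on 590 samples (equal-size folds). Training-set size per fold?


Fold size = 590/10 = 59
Training per fold = 590 - 59 = 531

531


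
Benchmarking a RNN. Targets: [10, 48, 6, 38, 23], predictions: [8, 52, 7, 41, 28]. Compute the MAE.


Absolute errors: |10-8|=2, |48-52|=4, |6-7|=1, |38-41|=3, |23-28|=5
Sum = 15
MAE = 15/5 = 3

3


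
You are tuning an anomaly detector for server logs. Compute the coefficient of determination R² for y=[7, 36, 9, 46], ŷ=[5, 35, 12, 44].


ȳ = 24.5
SS_res = Σ(y-ŷ)² = 18
SS_tot = Σ(y-ȳ)² = 1141
R² = 1 - SS_res/SS_tot = 1 - 0.0158 = 0.9842

0.9842


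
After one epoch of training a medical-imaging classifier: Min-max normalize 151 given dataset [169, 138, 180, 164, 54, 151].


min=54, max=180
(151-54)/(180-54) = 97/126 = 0.7698

0.7698


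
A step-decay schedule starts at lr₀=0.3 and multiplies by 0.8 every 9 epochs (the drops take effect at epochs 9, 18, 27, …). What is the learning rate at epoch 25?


n_drops = ⌊25/9⌋ = 2
lr = 0.3·0.8^2 = 0.3·0.64 = 0.192

0.192


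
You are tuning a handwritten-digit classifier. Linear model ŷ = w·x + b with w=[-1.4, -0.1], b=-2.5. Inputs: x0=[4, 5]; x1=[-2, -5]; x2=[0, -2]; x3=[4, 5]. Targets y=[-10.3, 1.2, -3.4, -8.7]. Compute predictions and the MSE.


ŷ0 = (-1.4)·(4) + (-0.1)·(5) - 2.5 = -8.6
ŷ1 = (-1.4)·(-2) + (-0.1)·(-5) - 2.5 = 0.8
ŷ2 = (-1.4)·(0) + (-0.1)·(-2) - 2.5 = -2.3
ŷ3 = (-1.4)·(4) + (-0.1)·(5) - 2.5 = -8.6
errors² = [2.89, 0.16, 1.21, 0.01]
MSE = 4.2700/4 = 1.0675

1.0675


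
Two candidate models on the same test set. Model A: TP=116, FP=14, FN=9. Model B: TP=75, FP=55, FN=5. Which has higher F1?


Model A: P=116/130=0.8923, R=116/125=0.928, F1=2PR/(P+R)=2TP/(2TP+FP+FN)=232/255=0.9098
Model B: P=75/130=0.5769, R=75/80=0.9375, F1=2PR/(P+R)=2TP/(2TP+FP+FN)=150/210=0.7143
0.9098 > 0.7143 → Model A

Model A


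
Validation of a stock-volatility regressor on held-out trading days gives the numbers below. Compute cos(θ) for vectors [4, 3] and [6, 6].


A·B = 4·6 + 3·6 = 42
‖A‖ = √25 = 5, ‖B‖ = √72 = 8.4853
cos = 42/(√25·√72) = 42/√1800 = 0.9899

0.9899


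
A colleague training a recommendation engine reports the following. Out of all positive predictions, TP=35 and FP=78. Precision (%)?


Precision = TP/(TP+FP)
= 35/(35+78)
= 35/113 = 30.97%

30.97%


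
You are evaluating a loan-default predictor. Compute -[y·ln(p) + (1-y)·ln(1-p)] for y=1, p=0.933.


BCE = -[y·ln(p) + (1-y)·ln(1-p)]
= -1·ln(0.933) - 0
= -ln(0.933) = 0.0694

0.0694


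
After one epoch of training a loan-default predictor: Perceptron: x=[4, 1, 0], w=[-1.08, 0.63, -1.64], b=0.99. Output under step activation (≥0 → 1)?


z = (4)·(-1.08) + (1)·(0.63) + (0)·(-1.64) + 0.99
  = -2.7
step(z) = 0 (z<0)

0


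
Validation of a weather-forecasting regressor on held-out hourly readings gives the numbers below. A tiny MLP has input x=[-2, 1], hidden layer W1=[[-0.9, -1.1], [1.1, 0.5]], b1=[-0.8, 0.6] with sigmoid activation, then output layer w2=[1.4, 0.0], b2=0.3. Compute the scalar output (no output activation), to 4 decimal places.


z1[0] = (-0.9)·(-2) + (-1.1)·(1) - 0.8 = -0.1
z1[1] = (1.1)·(-2) + (0.5)·(1) + 0.6 = -1.1
h = sigmoid(z1) = [0.475, 0.2497]
output = (1.4)·(0.475) + (0.0)·(0.2497) + 0.3 = 0.965

0.965


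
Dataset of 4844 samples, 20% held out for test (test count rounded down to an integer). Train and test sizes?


Test = ⌊4844·20/100⌋ = 968
Train = 4844 - 968 = 3876

Train: 3876, Test: 968


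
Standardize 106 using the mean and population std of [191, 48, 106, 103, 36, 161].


μ = 107.5, σ = 55.542
z = (106 - 107.5)/55.542 = -0.027

-0.027


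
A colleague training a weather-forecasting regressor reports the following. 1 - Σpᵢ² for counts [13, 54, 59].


Probabilities: [13/126, 54/126, 59/126] ≈ [0.1032, 0.4286, 0.4683]
Σpᵢ² = (169 + 2916 + 3481)/126² = 6566/15876
Gini = 1 - Σpᵢ² = 1 - 6566/15876 = 0.5864

0.5864


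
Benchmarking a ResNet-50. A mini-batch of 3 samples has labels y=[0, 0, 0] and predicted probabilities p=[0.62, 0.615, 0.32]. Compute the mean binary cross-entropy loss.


L[0] = -ln(1-0.62) = -ln(0.38) = 0.9676
L[1] = -ln(1-0.615) = -ln(0.385) = 0.9545
L[2] = -ln(1-0.32) = -ln(0.68) = 0.3857
mean = (0.9676 + 0.9545 + 0.3857)/3 = 0.7693

0.7693


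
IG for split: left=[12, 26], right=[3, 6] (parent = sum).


Parent = [15, 32], H_parent = 0.9035
H_left = 0.8997 (n=38), H_right = 0.9183 (n=9)
H_children = (38/47)·0.8997 + (9/47)·0.9183 = 0.9033
IG = 0.9035 - 0.9033 = 0.0002

0.0002


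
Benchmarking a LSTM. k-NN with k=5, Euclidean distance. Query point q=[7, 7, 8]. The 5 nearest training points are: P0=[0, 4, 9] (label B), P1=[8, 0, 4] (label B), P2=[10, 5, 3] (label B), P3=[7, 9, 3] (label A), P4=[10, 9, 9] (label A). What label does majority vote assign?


d(q,P0) = 7.6811  (label B)
d(q,P1) = 8.124  (label B)
d(q,P2) = 6.1644  (label B)
d(q,P3) = 5.3852  (label A)
d(q,P4) = 3.7417  (label A)
Votes: A=2, B=3
Majority → B

B


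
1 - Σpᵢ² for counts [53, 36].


Probabilities: [53/89, 36/89] ≈ [0.5955, 0.4045]
Σpᵢ² = (2809 + 1296)/89² = 4105/7921
Gini = 1 - Σpᵢ² = 1 - 4105/7921 = 0.4818

0.4818


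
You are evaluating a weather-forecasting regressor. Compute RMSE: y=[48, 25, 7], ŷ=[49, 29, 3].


MSE = 33/3 = 11
RMSE = √(33/3) = 3.3166

3.3166


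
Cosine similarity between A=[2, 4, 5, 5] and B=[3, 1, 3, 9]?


A·B = 2·3 + 4·1 + 5·3 + 5·9 = 70
‖A‖ = √70 = 8.3666, ‖B‖ = √100 = 10
cos = 70/(√70·√100) = 70/√7000 = 0.8367

0.8367


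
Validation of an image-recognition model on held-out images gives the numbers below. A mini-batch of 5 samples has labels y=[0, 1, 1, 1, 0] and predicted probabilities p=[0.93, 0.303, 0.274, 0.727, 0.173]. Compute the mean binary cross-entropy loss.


L[0] = -ln(1-0.93) = -ln(0.07) = 2.6593
L[1] = -ln(0.303) = 1.194
L[2] = -ln(0.274) = 1.2946
L[3] = -ln(0.727) = 0.3188
L[4] = -ln(1-0.173) = -ln(0.827) = 0.19
mean = (2.6593 + 1.194 + 1.2946 + 0.3188 + 0.19)/5 = 1.1313

1.1313


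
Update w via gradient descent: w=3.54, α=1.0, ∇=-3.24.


w_new = w - α·∇
= 3.54 - 1.0·-3.24
= 3.54 + 3.24
= 6.78

6.78


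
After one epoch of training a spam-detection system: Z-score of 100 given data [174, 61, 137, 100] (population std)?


μ = 118, σ = 42.0416
z = (100 - 118)/42.0416 = -0.4281

-0.4281


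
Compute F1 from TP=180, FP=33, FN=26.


Precision = 180/213 = 0.8451
Recall = 180/206 = 0.8738
F1 = 2·P·R/(P+R) = 2·TP/(2·TP+FP+FN) = 360/(360+33+26) = 360/419 = 0.8592

0.8592


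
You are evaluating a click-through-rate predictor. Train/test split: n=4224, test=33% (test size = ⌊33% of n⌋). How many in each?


Test = ⌊4224·33/100⌋ = 1393
Train = 4224 - 1393 = 2831

Train: 2831, Test: 1393


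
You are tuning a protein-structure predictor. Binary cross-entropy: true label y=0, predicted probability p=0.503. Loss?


BCE = -[y·ln(p) + (1-y)·ln(1-p)]
= -0 - 1·ln(1-0.503)
= -ln(0.497) = 0.6992

0.6992


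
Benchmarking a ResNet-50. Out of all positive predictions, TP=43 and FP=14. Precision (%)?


Precision = TP/(TP+FP)
= 43/(43+14)
= 43/57 = 75.44%

75.44%


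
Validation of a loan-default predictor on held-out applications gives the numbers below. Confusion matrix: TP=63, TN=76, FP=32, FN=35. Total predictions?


Total = TP + TN + FP + FN
= 63 + 76 + 32 + 35
= 206
(Predicted positive: 95, predicted negative: 111)

206


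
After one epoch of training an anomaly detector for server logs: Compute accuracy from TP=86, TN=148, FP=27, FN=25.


Accuracy = (TP+TN)/(TP+TN+FP+FN)
= (86+148)/(286)
= 234/286 = 81.82%

81.82%


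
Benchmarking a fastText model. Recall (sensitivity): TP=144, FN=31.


Recall = TP/(TP+FN)
= 144/(144+31)
= 144/175 = 82.29%

82.29%


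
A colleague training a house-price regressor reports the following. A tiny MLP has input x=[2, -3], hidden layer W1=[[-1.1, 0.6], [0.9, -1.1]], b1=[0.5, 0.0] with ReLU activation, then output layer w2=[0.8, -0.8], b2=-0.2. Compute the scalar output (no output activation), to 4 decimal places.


z1[0] = (-1.1)·(2) + (0.6)·(-3) + 0.5 = -3.5
z1[1] = (0.9)·(2) + (-1.1)·(-3) + 0.0 = 5.1
h = ReLU(z1) = [0.0, 5.1]
output = (0.8)·(0.0) + (-0.8)·(5.1) - 0.2 = -4.28

-4.28


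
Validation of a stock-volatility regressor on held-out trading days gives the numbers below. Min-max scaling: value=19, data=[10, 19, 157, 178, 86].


min=10, max=178
(19-10)/(178-10) = 9/168 = 0.0536

0.0536


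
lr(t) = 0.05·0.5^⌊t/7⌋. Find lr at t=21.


n_drops = ⌊21/7⌋ = 3
lr = 0.05·0.5^3 = 0.05·0.125 = 0.00625

0.00625


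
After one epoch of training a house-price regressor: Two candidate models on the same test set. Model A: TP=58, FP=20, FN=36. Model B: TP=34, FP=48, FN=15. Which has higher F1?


Model A: P=58/78=0.7436, R=58/94=0.617, F1=2PR/(P+R)=2TP/(2TP+FP+FN)=116/172=0.6744
Model B: P=34/82=0.4146, R=34/49=0.6939, F1=2PR/(P+R)=2TP/(2TP+FP+FN)=68/131=0.5191
0.6744 > 0.5191 → Model A

Model A


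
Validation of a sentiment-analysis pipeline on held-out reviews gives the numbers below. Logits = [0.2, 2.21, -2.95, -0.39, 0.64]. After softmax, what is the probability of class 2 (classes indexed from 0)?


Exponentials: e^0.2=1.2214, e^2.21=9.1157, e^-2.95=0.0523, e^-0.39=0.6771, e^0.64=1.8965
Sum = 12.963
Softmax = [0.0942, 0.7032, 0.004, 0.0522, 0.1463]
p[2] = 0.0523/12.963 = 0.004

0.004


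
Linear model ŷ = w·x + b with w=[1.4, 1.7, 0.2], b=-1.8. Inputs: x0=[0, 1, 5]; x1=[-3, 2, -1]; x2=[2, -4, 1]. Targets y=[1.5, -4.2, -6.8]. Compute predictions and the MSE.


ŷ0 = (1.4)·(0) + (1.7)·(1) + (0.2)·(5) - 1.8 = 0.9
ŷ1 = (1.4)·(-3) + (1.7)·(2) + (0.2)·(-1) - 1.8 = -2.8
ŷ2 = (1.4)·(2) + (1.7)·(-4) + (0.2)·(1) - 1.8 = -5.6
errors² = [0.36, 1.96, 1.44]
MSE = 3.7600/3 = 1.2533

1.2533


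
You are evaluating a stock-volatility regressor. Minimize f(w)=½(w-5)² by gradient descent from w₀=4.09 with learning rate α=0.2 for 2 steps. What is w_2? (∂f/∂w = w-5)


step 1: grad = 4.09-5 = -0.91; w = 4.09 - 0.2·(-0.91) = 4.272
step 2: grad = 4.272-5 = -0.728; w = 4.272 - 0.2·(-0.728) = 4.4176

4.4176


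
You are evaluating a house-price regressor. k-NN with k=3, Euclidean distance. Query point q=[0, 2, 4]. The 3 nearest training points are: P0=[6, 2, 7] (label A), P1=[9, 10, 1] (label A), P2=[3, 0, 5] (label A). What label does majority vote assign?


d(q,P0) = 6.7082  (label A)
d(q,P1) = 12.4097  (label A)
d(q,P2) = 3.7417  (label A)
Votes: A=3, B=0
Majority → A

A


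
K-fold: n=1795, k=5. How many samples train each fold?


Fold size = 1795/5 = 359
Training per fold = 1795 - 359 = 1436

1436


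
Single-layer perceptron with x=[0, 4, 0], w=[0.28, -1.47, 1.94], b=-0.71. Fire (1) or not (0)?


z = (0)·(0.28) + (4)·(-1.47) + (0)·(1.94) - 0.71
  = -6.59
step(z) = 0 (z<0)

0


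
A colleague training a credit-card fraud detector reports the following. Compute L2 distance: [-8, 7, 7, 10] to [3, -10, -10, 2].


d = √((-8-3)² + (7+ 10)² + (7+ 10)² + (10-2)²)
  = √(121 + 289 + 289 + 64)
  = √763 = 27.6225

27.6225


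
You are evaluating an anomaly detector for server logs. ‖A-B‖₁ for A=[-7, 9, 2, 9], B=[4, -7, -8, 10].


d = |-7-4| + |9+ 7| + |2+ 8| + |9-10|
  = 11 + 16 + 10 + 1
  = 38

38


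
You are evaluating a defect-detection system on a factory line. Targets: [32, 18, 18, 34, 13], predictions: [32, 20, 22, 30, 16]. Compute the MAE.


Absolute errors: |32-32|=0, |18-20|=2, |18-22|=4, |34-30|=4, |13-16|=3
Sum = 13
MAE = 13/5 = 13/5

13/5


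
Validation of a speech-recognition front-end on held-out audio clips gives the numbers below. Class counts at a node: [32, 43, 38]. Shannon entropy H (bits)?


Probabilities: [32/113, 43/113, 38/113] ≈ [0.2832, 0.3805, 0.3363]
H = -((32/113)·log₂(32/113) + (43/113)·log₂(43/113) + (38/113)·log₂(38/113))
  = 1.5746 bits

1.5746 bits


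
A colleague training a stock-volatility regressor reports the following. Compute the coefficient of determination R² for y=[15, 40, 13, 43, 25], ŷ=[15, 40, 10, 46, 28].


ȳ = 27.2
SS_res = Σ(y-ŷ)² = 27
SS_tot = Σ(y-ȳ)² = 768.8
R² = 1 - SS_res/SS_tot = 1 - 0.0351 = 0.9649

0.9649


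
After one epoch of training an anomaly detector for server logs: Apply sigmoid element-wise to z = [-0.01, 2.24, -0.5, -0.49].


σ(-0.01) = 1/(1+e^0.01) = 0.4975
σ(2.24) = 1/(1+e^-2.24) = 0.9038
σ(-0.5) = 1/(1+e^0.5) = 0.3775
σ(-0.49) = 1/(1+e^0.49) = 0.3799
result = [0.4975, 0.9038, 0.3775, 0.3799]

[0.4975, 0.9038, 0.3775, 0.3799]


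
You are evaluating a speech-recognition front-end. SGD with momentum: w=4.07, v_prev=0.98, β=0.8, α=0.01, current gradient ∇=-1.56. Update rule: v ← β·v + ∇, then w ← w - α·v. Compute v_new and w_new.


v_new = 0.8·0.98 - 1.56 = 0.784 - 1.56 = -0.776
w_new = 4.07 - 0.01·-0.776 = 4.07 + 0.00776 = 4.07776

v_new=-0.776, w_new=4.07776


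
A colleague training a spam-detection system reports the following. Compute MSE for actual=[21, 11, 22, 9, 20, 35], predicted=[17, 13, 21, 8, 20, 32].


Squared errors: (21-17)²=16, (11-13)²=4, (22-21)²=1, (9-8)²=1, (20-20)²=0, (35-32)²=9
Sum = 31
MSE = 31/6 = 31/6

31/6


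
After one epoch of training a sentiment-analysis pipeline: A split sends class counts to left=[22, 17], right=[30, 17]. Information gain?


Parent = [52, 34], H_parent = 0.9682
H_left = 0.9881 (n=39), H_right = 0.9441 (n=47)
H_children = (39/86)·0.9881 + (47/86)·0.9441 = 0.9641
IG = 0.9682 - 0.9641 = 0.0041

0.0041


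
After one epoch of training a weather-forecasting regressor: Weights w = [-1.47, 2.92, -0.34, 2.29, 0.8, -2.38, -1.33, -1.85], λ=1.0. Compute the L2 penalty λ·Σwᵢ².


‖w‖₂² = (-1.47)² + (2.92)² + (-0.34)² + (2.29)² + (0.8)² + (-2.38)² + (-1.33)² + (-1.85)²
     = 2.1609 + 8.5264 + 0.1156 + 5.2441 + 0.64 + 5.6644 + 1.7689 + 3.4225
     = 27.5428
λ·‖w‖₂² = 1.0·27.5428 = 27.5428

27.5428


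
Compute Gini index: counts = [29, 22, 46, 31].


Probabilities: [29/128, 22/128, 46/128, 31/128] ≈ [0.2266, 0.1719, 0.3594, 0.2422]
Σpᵢ² = (841 + 484 + 2116 + 961)/128² = 4402/16384
Gini = 1 - Σpᵢ² = 1 - 4402/16384 = 0.7313

0.7313


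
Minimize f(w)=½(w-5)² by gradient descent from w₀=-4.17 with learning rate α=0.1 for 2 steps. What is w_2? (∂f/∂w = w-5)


step 1: grad = -4.17-5 = -9.17; w = -4.17 - 0.1·(-9.17) = -3.253
step 2: grad = -3.253-5 = -8.253; w = -3.253 - 0.1·(-8.253) = -2.4277

-2.4277


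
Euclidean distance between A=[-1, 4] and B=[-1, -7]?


d = √((-1+ 1)² + (4+ 7)²)
  = √(0 + 121)
  = √121 = 11.0

11.0


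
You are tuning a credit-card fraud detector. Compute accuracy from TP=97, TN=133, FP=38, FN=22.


Accuracy = (TP+TN)/(TP+TN+FP+FN)
= (97+133)/(290)
= 230/290 = 79.31%

79.31%


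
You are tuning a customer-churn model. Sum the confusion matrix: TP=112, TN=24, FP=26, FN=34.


Total = TP + TN + FP + FN
= 112 + 24 + 26 + 34
= 196
(Predicted positive: 138, predicted negative: 58)

196


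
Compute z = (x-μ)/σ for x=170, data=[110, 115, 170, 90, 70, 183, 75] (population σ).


μ = 116.1429, σ = 41.2568
z = (170 - 116.1429)/41.2568 = 1.3054

1.3054
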